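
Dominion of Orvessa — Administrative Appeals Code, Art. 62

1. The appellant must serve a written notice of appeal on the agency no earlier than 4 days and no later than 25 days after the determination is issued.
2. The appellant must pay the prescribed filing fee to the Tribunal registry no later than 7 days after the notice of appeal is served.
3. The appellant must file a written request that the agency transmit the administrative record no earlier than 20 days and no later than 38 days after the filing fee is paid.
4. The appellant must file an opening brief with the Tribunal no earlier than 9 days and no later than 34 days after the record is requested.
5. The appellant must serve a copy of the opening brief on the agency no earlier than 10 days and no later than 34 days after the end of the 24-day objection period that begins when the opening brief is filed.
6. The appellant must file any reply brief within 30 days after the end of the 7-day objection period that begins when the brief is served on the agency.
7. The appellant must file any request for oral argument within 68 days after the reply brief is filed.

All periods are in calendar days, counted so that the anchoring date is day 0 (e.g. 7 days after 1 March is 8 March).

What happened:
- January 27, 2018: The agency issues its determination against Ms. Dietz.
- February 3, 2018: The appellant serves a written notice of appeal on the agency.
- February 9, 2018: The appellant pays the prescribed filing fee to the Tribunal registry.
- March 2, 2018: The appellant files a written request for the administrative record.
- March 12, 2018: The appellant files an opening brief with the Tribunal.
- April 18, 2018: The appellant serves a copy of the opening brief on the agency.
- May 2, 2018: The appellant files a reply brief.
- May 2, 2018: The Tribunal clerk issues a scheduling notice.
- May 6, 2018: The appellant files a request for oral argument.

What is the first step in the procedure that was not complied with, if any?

Step 1: the window is 4–25 days after January 27, 2018 (when the determination is issued), so January 31, 2018 through February 21, 2018; done February 3, 2018 — within the window.
Step 2: 7 days after February 3, 2018 (when the notice of appeal is served) is February 10, 2018; completed February 9, 2018, before the deadline.
Step 3: the window is 20–38 days after February 9, 2018 (when the filing fee is paid), so March 1, 2018 through March 19, 2018; done March 2, 2018 — within the window.
Step 4: the window is 9–34 days after March 2, 2018 (when the record is requested), so March 11, 2018 through April 5, 2018; done March 12, 2018, which is between those dates.
Step 5: the window is 10–34 days after April 5, 2018 (end of the 24-day objection period, which began when the opening brief is filed on March 12, 2018), so April 15, 2018 through May 9, 2018; done April 18, 2018 — within the window.
Step 6: 30 days after April 25, 2018 (end of the 7-day objection period, which began when the brief is served on the agency on April 18, 2018) is May 25, 2018; completed May 2, 2018, before the deadline.
Step 7: 68 days after May 2, 2018 (when the reply brief is filed) is July 9, 2018; done May 6, 2018 — timely.

None — every step was satisfied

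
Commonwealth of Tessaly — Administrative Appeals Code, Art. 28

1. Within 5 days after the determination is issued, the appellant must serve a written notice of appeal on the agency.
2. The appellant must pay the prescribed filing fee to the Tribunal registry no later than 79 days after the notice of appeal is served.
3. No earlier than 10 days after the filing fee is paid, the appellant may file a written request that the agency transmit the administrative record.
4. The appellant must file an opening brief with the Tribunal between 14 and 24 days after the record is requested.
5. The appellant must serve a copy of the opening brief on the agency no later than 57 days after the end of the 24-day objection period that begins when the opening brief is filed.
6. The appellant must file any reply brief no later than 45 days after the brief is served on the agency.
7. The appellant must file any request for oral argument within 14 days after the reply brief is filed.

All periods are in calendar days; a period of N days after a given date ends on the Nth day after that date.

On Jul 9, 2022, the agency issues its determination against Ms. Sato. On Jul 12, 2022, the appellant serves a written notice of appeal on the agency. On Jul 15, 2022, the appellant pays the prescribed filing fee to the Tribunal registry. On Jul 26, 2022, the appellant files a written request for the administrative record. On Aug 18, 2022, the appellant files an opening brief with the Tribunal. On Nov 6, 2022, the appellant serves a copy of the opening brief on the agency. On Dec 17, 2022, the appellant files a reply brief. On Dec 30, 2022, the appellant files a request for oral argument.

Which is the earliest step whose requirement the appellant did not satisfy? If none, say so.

None — every step was satisfied

Step 1 — counting 5 days from Jul 9, 2022 (when the determination is issued) gives a deadline of Jul 14, 2022; completed Jul 12, 2022, before the deadline.
Step 2 — counting 79 days from Jul 12, 2022 (when the notice of appeal is served) gives a deadline of Sep 29, 2022; completed Jul 15, 2022, before the deadline.
Step 3 — must wait 10 days from Jul 15, 2022 (when the filing fee is paid), so not before Jul 25, 2022; Jul 26, 2022 is on or after that date.
Step 4 — 14 and 24 days from Jul 26, 2022 (when the record is requested) are Aug 9, 2022 and Aug 19, 2022 respectively; done Aug 18, 2022, which is between those dates.
Step 5 — counting 57 days from Sep 11, 2022 (end of the 24-day objection period, which began when the opening brief is filed on Aug 18, 2022) gives a deadline of Nov 7, 2022; Nov 6, 2022 is within that limit.
Step 6 — counting 45 days from Nov 6, 2022 (when the brief is served on the agency) gives a deadline of Dec 21, 2022; completed Dec 17, 2022, before the deadline.
Step 7 — counting 14 days from Dec 17, 2022 (when the reply brief is filed) gives a deadline of Dec 31, 2022; completed Dec 30, 2022, before the deadline.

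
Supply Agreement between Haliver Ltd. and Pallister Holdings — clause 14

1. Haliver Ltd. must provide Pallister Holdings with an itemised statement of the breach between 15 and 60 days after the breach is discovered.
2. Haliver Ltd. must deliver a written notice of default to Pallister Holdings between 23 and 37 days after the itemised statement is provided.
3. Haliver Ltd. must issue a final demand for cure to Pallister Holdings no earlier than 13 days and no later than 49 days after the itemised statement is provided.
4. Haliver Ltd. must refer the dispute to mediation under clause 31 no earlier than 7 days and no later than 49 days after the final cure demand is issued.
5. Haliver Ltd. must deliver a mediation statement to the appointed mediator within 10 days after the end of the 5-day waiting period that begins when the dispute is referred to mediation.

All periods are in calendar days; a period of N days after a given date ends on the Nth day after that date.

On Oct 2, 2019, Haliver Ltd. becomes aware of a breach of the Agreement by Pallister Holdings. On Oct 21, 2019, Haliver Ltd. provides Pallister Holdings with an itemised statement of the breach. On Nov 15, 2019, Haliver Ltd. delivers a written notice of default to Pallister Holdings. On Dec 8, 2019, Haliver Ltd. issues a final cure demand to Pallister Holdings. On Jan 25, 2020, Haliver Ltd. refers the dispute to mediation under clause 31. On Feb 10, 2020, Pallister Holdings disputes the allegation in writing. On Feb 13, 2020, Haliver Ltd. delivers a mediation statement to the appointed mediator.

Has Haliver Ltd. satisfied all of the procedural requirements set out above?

(1) the permitted window runs from Oct 2, 2019 + 15 = Oct 17, 2019 to Oct 2, 2019 + 60 = Dec 1, 2019; Oct 21, 2019 falls inside that range.
(2) the permitted window runs from Oct 21, 2019 + 23 = Nov 13, 2019 to Oct 21, 2019 + 37 = Nov 27, 2019; done Nov 15, 2019, which is between those dates.
(3) the permitted window runs from Oct 21, 2019 + 13 = Nov 3, 2019 to Oct 21, 2019 + 49 = Dec 9, 2019; done Dec 8, 2019, which is between those dates.
(4) the permitted window runs from Dec 8, 2019 + 7 = Dec 15, 2019 to Dec 8, 2019 + 49 = Jan 26, 2020; Jan 25, 2020 falls inside that range.
(5) due by Jan 30, 2020 + 10 days = Feb 9, 2020; Feb 13, 2020 misses that deadline by 4 days.

No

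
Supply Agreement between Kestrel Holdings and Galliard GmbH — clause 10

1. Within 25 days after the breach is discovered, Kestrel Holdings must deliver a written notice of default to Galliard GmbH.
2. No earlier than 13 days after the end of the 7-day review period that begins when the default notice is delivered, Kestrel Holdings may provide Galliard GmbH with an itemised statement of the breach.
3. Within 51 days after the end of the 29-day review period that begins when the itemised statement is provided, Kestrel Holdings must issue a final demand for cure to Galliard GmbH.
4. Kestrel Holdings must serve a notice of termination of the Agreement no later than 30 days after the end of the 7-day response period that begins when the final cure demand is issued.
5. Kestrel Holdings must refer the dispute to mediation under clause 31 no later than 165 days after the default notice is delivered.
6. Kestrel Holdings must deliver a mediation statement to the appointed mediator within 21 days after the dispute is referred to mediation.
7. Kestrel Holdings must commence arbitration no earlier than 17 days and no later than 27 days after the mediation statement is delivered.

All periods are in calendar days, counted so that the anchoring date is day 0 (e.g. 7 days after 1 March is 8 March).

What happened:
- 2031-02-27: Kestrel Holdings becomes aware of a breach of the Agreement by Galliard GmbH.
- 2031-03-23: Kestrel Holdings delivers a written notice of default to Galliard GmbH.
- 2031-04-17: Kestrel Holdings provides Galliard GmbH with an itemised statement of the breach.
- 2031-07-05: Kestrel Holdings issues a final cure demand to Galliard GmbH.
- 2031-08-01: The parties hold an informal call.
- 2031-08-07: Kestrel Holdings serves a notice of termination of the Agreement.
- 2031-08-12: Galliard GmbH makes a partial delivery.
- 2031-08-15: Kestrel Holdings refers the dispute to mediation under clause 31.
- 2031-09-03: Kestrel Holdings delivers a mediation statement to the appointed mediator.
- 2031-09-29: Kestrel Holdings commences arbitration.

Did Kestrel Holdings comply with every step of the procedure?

Step 1 — counting 25 days from 2031-02-27 (when the breach is discovered) gives a deadline of 2031-03-24; done 2031-03-23 — timely.
Step 2 — must wait 13 days from 2031-03-30 (end of the 7-day review period, which began when the default notice is delivered on 2031-03-23), so not before 2031-04-12; done 2031-04-17 — permitted.
Step 3 — counting 51 days from 2031-05-16 (end of the 29-day review period, which began when the itemised statement is provided on 2031-04-17) gives a deadline of 2031-07-06; completed 2031-07-05, before the deadline.
Step 4 — counting 30 days from 2031-07-12 (end of the 7-day response period, which began when the final cure demand is issued on 2031-07-05) gives a deadline of 2031-08-11; completed 2031-08-07, before the deadline.
Step 5 — counting 165 days from 2031-03-23 (when the default notice is delivered) gives a deadline of 2031-09-04; completed 2031-08-15, before the deadline.
Step 6 — counting 21 days from 2031-08-15 (when the dispute is referred to mediation) gives a deadline of 2031-09-05; done 2031-09-03 — timely.
Step 7 — 17 and 27 days from 2031-09-03 (when the mediation statement is delivered) are 2031-09-20 and 2031-09-30 respectively; done 2031-09-29, which is between those dates.

Yes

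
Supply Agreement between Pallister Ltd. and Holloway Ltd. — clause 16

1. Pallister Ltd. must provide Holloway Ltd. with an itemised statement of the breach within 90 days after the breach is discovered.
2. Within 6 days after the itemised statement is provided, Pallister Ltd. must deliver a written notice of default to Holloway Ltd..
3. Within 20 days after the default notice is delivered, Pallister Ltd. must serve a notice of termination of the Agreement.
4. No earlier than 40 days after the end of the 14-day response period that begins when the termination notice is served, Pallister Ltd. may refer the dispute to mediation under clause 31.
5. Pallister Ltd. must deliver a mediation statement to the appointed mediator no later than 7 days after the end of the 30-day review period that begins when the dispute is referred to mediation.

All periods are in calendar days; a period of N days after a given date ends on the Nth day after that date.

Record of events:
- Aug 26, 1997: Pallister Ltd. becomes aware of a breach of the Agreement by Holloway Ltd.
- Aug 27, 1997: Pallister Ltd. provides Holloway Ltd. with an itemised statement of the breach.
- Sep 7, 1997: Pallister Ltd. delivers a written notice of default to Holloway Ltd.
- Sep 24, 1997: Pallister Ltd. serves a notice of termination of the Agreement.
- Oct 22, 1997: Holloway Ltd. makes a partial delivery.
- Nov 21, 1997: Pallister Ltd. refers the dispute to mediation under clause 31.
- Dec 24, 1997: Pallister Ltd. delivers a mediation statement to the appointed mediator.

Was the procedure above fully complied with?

Step 1: 90 days after Aug 26, 1997 (when the breach is discovered) is Nov 24, 1997; Aug 27, 1997 is within that limit.
Step 2: 6 days after Aug 27, 1997 (when the itemised statement is provided) is Sep 2, 1997; Sep 7, 1997 misses that deadline by 5 days.

No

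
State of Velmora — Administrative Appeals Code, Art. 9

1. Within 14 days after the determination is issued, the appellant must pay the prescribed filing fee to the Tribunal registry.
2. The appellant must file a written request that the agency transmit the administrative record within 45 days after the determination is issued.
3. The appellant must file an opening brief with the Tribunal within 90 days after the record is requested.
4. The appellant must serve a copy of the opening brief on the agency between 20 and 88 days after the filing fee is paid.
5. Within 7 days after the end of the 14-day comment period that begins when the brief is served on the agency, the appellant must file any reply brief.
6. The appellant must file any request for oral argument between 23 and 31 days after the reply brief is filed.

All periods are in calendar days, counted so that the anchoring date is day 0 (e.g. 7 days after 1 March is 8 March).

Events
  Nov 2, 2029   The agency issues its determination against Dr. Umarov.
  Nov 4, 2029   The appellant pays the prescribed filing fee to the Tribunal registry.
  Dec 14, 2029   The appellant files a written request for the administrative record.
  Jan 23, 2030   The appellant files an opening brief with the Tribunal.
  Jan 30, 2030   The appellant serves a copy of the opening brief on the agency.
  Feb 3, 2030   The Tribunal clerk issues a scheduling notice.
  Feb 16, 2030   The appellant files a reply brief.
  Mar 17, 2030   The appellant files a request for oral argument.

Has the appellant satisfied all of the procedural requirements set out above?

Yes

(1) due by Nov 2, 2029 + 14 days = Nov 16, 2029; done Nov 4, 2029 — timely.
(2) due by Nov 2, 2029 + 45 days = Dec 17, 2029; done Dec 14, 2029 — timely.
(3) due by Dec 14, 2029 + 90 days = Mar 14, 2030; done Jan 23, 2030 — timely.
(4) the permitted window runs from Nov 4, 2029 + 20 = Nov 24, 2029 to Nov 4, 2029 + 88 = Jan 31, 2030; Jan 30, 2030 falls inside that range.
(5) due by Feb 13, 2030 + 7 days = Feb 20, 2030; done Feb 16, 2030 — timely.
(6) the permitted window runs from Feb 16, 2030 + 23 = Mar 11, 2030 to Feb 16, 2030 + 31 = Mar 19, 2030; Mar 17, 2030 falls inside that range.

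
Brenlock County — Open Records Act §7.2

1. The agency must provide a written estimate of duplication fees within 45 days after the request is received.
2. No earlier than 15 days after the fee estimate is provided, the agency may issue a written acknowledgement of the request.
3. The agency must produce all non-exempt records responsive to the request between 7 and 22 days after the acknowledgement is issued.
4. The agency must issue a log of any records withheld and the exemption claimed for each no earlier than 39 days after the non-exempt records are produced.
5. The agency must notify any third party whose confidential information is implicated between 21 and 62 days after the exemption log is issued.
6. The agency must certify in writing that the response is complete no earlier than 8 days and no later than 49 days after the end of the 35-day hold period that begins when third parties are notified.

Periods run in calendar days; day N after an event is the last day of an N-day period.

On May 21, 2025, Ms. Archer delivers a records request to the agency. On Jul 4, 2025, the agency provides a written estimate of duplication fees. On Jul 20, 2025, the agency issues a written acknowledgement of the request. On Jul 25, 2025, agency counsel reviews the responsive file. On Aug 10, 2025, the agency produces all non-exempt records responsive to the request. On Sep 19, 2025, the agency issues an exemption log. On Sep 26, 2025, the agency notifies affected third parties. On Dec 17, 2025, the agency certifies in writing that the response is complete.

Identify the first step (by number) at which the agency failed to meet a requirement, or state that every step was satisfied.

Step 1 — counting 45 days from May 21, 2025 (when the request is received) gives a deadline of Jul 5, 2025; completed Jul 4, 2025, before the deadline.
Step 2 — must wait 15 days from Jul 4, 2025 (when the fee estimate is provided), so not before Jul 19, 2025; Jul 20, 2025 is on or after that date.
Step 3 — 7 and 22 days from Jul 20, 2025 (when the acknowledgement is issued) are Jul 27, 2025 and Aug 11, 2025 respectively; Aug 10, 2025 falls inside that range.
Step 4 — must wait 39 days from Aug 10, 2025 (when the non-exempt records are produced), so not before Sep 18, 2025; done Sep 19, 2025 — permitted.
Step 5 — 21 and 62 days from Sep 19, 2025 (when the exemption log is issued) are Oct 10, 2025 and Nov 20, 2025 respectively; Sep 26, 2025 is 14 days too early.
The procedure was therefore not followed at step 5.

Step 5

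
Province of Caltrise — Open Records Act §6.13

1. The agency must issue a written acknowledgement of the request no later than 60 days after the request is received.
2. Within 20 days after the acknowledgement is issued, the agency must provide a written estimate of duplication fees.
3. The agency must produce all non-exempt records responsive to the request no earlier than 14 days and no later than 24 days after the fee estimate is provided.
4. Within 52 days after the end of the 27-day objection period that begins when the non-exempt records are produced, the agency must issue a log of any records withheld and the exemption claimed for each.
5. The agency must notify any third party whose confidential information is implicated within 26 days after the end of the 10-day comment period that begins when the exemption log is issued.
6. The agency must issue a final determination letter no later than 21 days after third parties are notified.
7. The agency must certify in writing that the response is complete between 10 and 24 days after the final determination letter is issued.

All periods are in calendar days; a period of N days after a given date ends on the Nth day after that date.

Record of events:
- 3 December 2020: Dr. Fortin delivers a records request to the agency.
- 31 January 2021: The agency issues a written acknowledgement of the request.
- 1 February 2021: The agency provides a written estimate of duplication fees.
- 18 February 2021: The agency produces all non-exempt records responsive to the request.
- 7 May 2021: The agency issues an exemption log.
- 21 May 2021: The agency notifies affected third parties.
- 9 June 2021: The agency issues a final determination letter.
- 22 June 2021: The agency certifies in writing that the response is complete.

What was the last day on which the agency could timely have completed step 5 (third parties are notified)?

The exemption log is issued on 7 May 2021; the 10-day comment period therefore ends 17 May 2021, and step 5 runs from that date. 26 days after 17 May 2021 is 12 June 2021.

12 June 2021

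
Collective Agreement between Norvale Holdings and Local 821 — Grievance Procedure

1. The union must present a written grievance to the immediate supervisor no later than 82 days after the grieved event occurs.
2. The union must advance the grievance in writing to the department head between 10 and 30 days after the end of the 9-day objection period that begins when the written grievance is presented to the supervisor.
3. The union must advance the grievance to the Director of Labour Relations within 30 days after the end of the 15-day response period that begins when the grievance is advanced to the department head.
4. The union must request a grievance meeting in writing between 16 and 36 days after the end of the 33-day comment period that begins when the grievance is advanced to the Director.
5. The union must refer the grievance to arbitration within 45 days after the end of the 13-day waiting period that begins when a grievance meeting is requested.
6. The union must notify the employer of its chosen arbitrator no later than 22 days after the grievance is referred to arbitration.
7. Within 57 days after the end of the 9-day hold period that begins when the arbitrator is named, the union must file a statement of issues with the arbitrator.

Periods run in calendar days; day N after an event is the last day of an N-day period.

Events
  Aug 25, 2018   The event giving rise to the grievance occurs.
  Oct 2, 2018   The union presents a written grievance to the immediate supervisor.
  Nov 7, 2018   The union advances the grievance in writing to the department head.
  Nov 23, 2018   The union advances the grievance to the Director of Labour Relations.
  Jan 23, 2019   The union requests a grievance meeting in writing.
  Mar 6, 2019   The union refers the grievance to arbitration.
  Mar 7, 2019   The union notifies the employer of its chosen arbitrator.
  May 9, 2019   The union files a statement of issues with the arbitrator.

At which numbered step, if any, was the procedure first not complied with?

Step 1 — counting 82 days from Aug 25, 2018 (when the grieved event occurs) gives a deadline of Nov 15, 2018; completed Oct 2, 2018, before the deadline.
Step 2 — 10 and 30 days from Oct 11, 2018 (end of the 9-day objection period, which began when the written grievance is presented to the supervisor on Oct 2, 2018) are Oct 21, 2018 and Nov 10, 2018 respectively; done Nov 7, 2018, which is between those dates.
Step 3 — counting 30 days from Nov 22, 2018 (end of the 15-day response period, which began when the grievance is advanced to the department head on Nov 7, 2018) gives a deadline of Dec 22, 2018; completed Nov 23, 2018, before the deadline.
Step 4 — 16 and 36 days from Dec 26, 2018 (end of the 33-day comment period, which began when the grievance is advanced to the Director on Nov 23, 2018) are Jan 11, 2019 and Jan 31, 2019 respectively; done Jan 23, 2019 — within the window.
Step 5 — counting 45 days from Feb 5, 2019 (end of the 13-day waiting period, which began when a grievance meeting is requested on Jan 23, 2019) gives a deadline of Mar 22, 2019; done Mar 6, 2019 — timely.
Step 6 — counting 22 days from Mar 6, 2019 (when the grievance is referred to arbitration) gives a deadline of Mar 28, 2019; completed Mar 7, 2019, before the deadline.
Step 7 — counting 57 days from Mar 16, 2019 (end of the 9-day hold period, which began when the arbitrator is named on Mar 7, 2019) gives a deadline of May 12, 2019; done May 9, 2019 — timely.

None — every step was satisfied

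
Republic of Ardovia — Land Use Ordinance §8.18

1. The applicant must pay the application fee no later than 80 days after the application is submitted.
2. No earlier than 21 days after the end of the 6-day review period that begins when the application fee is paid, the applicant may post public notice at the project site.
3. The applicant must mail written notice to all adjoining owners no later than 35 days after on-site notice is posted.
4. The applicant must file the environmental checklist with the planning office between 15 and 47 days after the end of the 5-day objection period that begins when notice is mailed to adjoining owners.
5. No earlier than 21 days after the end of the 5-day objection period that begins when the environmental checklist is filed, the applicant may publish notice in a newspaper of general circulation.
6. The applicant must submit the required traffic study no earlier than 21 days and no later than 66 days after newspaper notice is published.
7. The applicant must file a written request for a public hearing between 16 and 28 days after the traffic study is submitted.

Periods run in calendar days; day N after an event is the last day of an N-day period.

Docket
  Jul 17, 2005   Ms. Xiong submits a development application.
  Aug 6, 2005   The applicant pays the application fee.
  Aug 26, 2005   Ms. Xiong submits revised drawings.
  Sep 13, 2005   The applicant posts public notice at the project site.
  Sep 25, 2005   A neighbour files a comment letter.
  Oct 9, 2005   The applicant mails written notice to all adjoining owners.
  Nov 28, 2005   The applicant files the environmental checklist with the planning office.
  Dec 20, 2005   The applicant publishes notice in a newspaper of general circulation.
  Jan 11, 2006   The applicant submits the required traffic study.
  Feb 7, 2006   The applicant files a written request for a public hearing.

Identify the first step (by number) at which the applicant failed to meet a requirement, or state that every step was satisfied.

Step 5

(1) due by Jul 17, 2005 + 80 days = Oct 5, 2005; done Aug 6, 2005 — timely.
(2) permitted from Aug 12, 2005 + 21 days = Sep 2, 2005 onward; done Sep 13, 2005 — permitted.
(3) due by Sep 13, 2005 + 35 days = Oct 18, 2005; done Oct 9, 2005 — timely.
(4) the permitted window runs from Oct 14, 2005 + 15 = Oct 29, 2005 to Oct 14, 2005 + 47 = Nov 30, 2005; done Nov 28, 2005 — within the window.
(5) permitted from Dec 3, 2005 + 21 days = Dec 24, 2005 onward; acted on Dec 20, 2005, 4 days prematurely.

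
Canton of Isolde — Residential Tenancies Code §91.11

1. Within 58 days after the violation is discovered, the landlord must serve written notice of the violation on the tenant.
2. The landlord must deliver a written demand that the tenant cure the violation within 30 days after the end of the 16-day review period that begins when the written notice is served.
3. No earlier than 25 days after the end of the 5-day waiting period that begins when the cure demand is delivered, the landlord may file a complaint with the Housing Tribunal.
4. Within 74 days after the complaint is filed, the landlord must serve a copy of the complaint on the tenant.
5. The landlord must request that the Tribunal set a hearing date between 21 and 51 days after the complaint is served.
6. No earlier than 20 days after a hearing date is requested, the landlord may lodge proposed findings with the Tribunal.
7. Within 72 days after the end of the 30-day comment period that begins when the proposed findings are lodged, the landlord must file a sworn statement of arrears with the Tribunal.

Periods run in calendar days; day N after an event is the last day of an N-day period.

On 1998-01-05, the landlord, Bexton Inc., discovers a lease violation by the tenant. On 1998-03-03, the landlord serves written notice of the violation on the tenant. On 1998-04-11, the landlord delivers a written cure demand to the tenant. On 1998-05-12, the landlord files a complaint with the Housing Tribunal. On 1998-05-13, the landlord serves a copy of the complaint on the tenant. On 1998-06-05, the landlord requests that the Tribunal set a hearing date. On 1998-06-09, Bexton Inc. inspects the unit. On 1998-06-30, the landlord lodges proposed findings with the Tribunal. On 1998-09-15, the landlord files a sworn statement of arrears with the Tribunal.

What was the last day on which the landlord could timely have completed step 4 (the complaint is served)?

Step 4 runs from 1998-05-12, when the complaint is filed. 74 days after 1998-05-12 is 1998-07-25.

1998-07-25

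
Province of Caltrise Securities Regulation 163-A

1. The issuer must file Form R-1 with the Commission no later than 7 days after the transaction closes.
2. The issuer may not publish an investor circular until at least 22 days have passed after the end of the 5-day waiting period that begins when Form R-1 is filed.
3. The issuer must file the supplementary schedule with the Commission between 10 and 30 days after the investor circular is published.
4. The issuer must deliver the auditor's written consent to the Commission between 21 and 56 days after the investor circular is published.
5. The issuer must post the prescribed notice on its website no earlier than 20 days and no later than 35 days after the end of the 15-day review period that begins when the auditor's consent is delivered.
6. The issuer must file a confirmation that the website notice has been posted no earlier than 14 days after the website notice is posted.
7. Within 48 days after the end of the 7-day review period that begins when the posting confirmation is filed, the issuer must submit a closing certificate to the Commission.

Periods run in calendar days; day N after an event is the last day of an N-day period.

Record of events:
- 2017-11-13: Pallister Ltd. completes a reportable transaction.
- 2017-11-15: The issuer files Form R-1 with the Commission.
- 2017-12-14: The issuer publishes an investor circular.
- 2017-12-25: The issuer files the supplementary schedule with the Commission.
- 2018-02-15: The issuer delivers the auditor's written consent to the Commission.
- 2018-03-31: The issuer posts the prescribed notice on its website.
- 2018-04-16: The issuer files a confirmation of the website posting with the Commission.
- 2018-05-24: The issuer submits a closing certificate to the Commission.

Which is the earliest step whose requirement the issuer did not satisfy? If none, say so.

Step 4

(1) due by 2017-11-13 + 7 days = 2017-11-20; done 2017-11-15 — timely.
(2) permitted from 2017-11-20 + 22 days = 2017-12-12 onward; done 2017-12-14, after the minimum wait.
(3) the permitted window runs from 2017-12-14 + 10 = 2017-12-24 to 2017-12-14 + 30 = 2018-01-13; 2017-12-25 falls inside that range.
(4) the permitted window runs from 2017-12-14 + 21 = 2018-01-04 to 2017-12-14 + 56 = 2018-02-08; 2018-02-15 is 7 days past the end of the window.
The procedure was therefore not followed at step 4.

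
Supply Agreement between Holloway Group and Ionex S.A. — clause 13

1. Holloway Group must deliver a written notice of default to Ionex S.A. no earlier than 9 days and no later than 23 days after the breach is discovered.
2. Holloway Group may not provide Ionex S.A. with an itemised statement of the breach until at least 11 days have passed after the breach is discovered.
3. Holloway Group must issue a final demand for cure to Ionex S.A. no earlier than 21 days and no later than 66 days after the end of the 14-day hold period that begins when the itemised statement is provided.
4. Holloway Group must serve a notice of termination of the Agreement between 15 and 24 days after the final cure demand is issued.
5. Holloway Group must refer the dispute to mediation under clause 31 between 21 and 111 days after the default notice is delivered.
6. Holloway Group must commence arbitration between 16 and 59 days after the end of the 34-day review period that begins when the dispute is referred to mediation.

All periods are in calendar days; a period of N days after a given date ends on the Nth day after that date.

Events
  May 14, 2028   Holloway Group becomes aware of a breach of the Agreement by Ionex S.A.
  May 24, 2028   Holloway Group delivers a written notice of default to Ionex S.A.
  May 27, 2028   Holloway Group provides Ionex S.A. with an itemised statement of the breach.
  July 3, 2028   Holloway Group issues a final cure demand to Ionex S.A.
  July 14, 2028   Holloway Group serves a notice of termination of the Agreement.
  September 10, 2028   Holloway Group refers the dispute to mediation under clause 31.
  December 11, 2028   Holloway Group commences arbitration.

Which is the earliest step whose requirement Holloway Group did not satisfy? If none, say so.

Step 1 — 9 and 23 days from May 14, 2028 (when the breach is discovered) are May 23, 2028 and June 6, 2028 respectively; May 24, 2028 falls inside that range.
Step 2 — must wait 11 days from May 14, 2028 (when the breach is discovered), so not before May 25, 2028; May 27, 2028 is on or after that date.
Step 3 — 21 and 66 days from June 10, 2028 (end of the 14-day hold period, which began when the itemised statement is provided on May 27, 2028) are July 1, 2028 and August 15, 2028 respectively; July 3, 2028 falls inside that range.
Step 4 — 15 and 24 days from July 3, 2028 (when the final cure demand is issued) are July 18, 2028 and July 27, 2028 respectively; July 14, 2028 is 4 days too early.
The analysis stops there.

Step 4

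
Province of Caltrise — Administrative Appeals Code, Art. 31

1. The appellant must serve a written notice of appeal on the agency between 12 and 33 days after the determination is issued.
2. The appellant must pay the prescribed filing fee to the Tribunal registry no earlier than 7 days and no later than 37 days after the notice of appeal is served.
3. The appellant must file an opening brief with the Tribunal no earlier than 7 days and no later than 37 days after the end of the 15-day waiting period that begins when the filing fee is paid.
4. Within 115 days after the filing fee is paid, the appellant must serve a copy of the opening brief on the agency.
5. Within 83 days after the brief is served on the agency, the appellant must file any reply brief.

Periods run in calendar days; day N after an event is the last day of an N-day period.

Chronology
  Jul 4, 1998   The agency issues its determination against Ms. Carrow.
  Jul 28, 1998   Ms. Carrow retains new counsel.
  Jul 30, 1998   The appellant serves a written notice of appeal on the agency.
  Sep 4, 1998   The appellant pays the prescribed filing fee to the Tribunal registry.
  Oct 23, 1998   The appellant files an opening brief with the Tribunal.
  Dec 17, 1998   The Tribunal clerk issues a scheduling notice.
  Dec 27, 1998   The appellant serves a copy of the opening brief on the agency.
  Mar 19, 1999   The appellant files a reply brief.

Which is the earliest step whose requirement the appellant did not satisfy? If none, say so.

None — every step was satisfied

Step 1 — 12 and 33 days from Jul 4, 1998 (when the determination is issued) are Jul 16, 1998 and Aug 6, 1998 respectively; Jul 30, 1998 falls inside that range.
Step 2 — 7 and 37 days from Jul 30, 1998 (when the notice of appeal is served) are Aug 6, 1998 and Sep 5, 1998 respectively; done Sep 4, 1998 — within the window.
Step 3 — 7 and 37 days from Sep 19, 1998 (end of the 15-day waiting period, which began when the filing fee is paid on Sep 4, 1998) are Sep 26, 1998 and Oct 26, 1998 respectively; done Oct 23, 1998 — within the window.
Step 4 — counting 115 days from Sep 4, 1998 (when the filing fee is paid) gives a deadline of Dec 28, 1998; Dec 27, 1998 is within that limit.
Step 5 — counting 83 days from Dec 27, 1998 (when the brief is served on the agency) gives a deadline of Mar 20, 1999; Mar 19, 1999 is within that limit.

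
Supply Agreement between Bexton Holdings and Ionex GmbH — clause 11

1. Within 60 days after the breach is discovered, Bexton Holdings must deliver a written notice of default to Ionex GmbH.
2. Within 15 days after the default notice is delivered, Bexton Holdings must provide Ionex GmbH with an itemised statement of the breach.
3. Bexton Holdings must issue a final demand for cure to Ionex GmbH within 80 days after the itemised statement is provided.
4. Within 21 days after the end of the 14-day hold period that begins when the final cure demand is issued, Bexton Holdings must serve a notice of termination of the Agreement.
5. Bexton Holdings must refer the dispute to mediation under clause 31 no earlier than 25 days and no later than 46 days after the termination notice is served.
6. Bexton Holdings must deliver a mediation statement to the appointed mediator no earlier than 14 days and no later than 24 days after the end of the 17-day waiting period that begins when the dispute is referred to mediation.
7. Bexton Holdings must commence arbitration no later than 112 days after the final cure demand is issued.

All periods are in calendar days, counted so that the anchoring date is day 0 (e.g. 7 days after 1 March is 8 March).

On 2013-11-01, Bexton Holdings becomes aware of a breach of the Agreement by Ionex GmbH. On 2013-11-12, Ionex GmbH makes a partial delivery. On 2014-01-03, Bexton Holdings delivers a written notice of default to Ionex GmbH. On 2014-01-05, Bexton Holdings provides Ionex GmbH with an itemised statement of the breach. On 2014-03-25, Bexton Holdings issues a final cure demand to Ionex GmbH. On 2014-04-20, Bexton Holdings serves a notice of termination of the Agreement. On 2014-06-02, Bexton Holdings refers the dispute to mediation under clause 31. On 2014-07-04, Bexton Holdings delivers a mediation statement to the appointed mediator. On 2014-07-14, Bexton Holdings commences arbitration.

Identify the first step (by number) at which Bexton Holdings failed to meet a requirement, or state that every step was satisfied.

Step 1

Step 1: 60 days after 2013-11-01 (when the breach is discovered) is 2013-12-31; done 2014-01-03 — 3 days late.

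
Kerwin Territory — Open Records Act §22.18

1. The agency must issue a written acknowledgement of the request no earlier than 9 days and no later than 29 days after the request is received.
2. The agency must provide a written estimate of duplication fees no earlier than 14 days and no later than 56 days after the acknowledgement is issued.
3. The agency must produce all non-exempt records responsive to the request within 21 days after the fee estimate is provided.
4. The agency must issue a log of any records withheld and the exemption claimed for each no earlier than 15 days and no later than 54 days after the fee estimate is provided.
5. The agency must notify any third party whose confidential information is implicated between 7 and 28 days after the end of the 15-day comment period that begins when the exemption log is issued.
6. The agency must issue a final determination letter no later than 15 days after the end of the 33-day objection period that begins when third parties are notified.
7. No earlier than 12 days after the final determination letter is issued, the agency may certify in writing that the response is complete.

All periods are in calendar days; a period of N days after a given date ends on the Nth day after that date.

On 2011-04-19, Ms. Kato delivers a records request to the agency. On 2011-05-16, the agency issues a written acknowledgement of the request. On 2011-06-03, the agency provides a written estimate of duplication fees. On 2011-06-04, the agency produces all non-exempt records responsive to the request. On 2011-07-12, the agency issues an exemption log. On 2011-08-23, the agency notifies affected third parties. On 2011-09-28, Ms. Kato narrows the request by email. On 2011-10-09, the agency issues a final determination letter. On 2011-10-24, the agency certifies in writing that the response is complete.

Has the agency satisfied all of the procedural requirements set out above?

Yes

Step 1: the window is 9–29 days after 2011-04-19 (when the request is received), so 2011-04-28 through 2011-05-18; done 2011-05-16 — within the window.
Step 2: the window is 14–56 days after 2011-05-16 (when the acknowledgement is issued), so 2011-05-30 through 2011-07-11; done 2011-06-03 — within the window.
Step 3: 21 days after 2011-06-03 (when the fee estimate is provided) is 2011-06-24; done 2011-06-04 — timely.
Step 4: the window is 15–54 days after 2011-06-03 (when the fee estimate is provided), so 2011-06-18 through 2011-07-27; done 2011-07-12 — within the window.
Step 5: the window is 7–28 days after 2011-07-27 (end of the 15-day comment period, which began when the exemption log is issued on 2011-07-12), so 2011-08-03 through 2011-08-24; done 2011-08-23, which is between those dates.
Step 6: 15 days after 2011-09-25 (end of the 33-day objection period, which began when third parties are notified on 2011-08-23) is 2011-10-10; 2011-10-09 is within that limit.
Step 7: the earliest permitted date is 12 days after 2011-10-09 (when the final determination letter is issued), i.e. 2011-10-21; done 2011-10-24 — permitted.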